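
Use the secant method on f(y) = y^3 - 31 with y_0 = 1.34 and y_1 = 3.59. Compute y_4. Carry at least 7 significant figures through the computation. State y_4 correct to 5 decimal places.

3.14675

Secant update: y_(k+1) = y_k − f(y_k)·(y_k − y_(k-1))/(f(y_k) − f(y_(k-1))).
f(y_0) = -28.593896, f(y_1) = 15.268279
y_2 = 3.590000 - (15.268279)·(3.590000 - 1.340000)/(15.268279 - (-28.593896)) = 2.806782; f(y_2) = -8.888091
y_3 = 2.806782 - (-8.888091)·(2.806782 - 3.590000)/(-8.888091 - (15.268279)) = 3.094959; f(y_3) = -1.354085
y_4 = 3.094959 - (-1.354085)·(3.094959 - 2.806782)/(-1.354085 - (-8.888091)) = 3.146753; f(y_4) = 0.159330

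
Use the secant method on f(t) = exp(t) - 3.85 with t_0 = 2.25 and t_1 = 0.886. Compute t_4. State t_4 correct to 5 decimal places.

Secant update: t_(k+1) = t_k − f(t_k)·(t_k − t_(k-1))/(f(t_k) − f(t_(k-1))).
f(t_0) = 5.637736, f(t_1) = -1.424591
t_2 = 0.886000 - (-1.424591)·(0.886000 - 2.250000)/(-1.424591 - (5.637736)) = 1.161142; f(t_2) = -0.656422
t_3 = 1.161142 - (-0.656422)·(1.161142 - 0.886000)/(-0.656422 - (-1.424591)) = 1.396258; f(t_3) = 0.190055
t_4 = 1.396258 - (0.190055)·(1.396258 - 1.161142)/(0.190055 - (-0.656422)) = 1.343469; f(t_4) = -0.017686

1.34347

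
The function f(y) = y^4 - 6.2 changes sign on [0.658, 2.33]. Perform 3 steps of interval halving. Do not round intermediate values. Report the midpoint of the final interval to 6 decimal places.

f(0.658000) = -6.012542, f(2.330000) = 23.272955 (opposite signs)
step 1: m = 1.494000, f(m) = -1.218015 < 0 → root in [1.494000, 2.330000]
step 2: m = 1.912000, f(m) = 7.164464 > 0 → root in [1.494000, 1.912000]
step 3: m = 1.703000, f(m) = 2.211212 > 0 → root in [1.494000, 1.703000]
Midpoint of [1.494000, 1.703000] = 1.598500

1.598500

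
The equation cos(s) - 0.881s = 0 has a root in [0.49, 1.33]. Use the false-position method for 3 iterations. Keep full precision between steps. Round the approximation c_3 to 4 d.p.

f(0.490000) = 0.450643, f(1.330000) = -0.933254
step 1: c = 0.763532, f(c) = 0.049727 > 0 → new bracket [0.763532, 1.330000]
step 2: c = 0.792188, f(c) = 0.004371 > 0 → new bracket [0.792188, 1.330000]
step 3: c = 0.794696, f(c) = 0.000375 > 0 → new bracket [0.794696, 1.330000]

0.7947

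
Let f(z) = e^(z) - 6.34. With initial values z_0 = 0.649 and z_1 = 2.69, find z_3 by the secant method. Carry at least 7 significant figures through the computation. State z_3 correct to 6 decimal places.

1.657460

f(z_0) = -4.426374, f(z_1) = 8.391676
z_2 = 2.690000 - (8.391676)·(2.690000 - 0.649000)/(8.391676 - (-4.426374)) = 1.353805; f(z_2) = -2.467868
z_3 = 1.353805 - (-2.467868)·(1.353805 - 2.690000)/(-2.467868 - (8.391676)) = 1.657460; f(z_3) = -1.094031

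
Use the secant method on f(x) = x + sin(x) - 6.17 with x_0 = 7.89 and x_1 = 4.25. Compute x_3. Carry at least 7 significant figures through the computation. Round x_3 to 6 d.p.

f(x_0) = 2.719351, f(x_1) = -2.814989
x_2 = 4.250000 - (-2.814989)·(4.250000 - 7.890000)/(-2.814989 - (2.719351)) = 6.101451; f(x_2) = -0.249284
x_3 = 6.101451 - (-0.249284)·(6.101451 - 4.250000)/(-0.249284 - (-2.814989)) = 6.281338; f(x_3) = 0.109492

6.281338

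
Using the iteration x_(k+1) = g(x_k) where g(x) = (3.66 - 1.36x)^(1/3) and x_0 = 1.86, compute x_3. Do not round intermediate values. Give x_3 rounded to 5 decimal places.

x_1 = g(1.860000) = 1.041703
x_2 = g(1.041703) = 1.309066
x_3 = g(1.309066) = 1.234129

1.23413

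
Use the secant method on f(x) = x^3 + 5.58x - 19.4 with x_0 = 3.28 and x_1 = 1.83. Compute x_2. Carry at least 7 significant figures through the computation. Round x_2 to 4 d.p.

1.9491

Secant update: x_(k+1) = x_k − f(x_k)·(x_k − x_(k-1))/(f(x_k) − f(x_(k-1))).
f(x_0) = 34.189952, f(x_1) = -3.060113
x_2 = 1.830000 - (-3.060113)·(1.830000 - 3.280000)/(-3.060113 - (34.189952)) = 1.949118; f(x_2) = -1.119099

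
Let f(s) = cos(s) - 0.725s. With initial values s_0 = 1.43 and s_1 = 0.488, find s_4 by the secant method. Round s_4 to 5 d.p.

f(s_0) = -0.896418, f(s_1) = 0.529472
s_2 = 0.488000 - (0.529472)·(0.488000 - 1.430000)/(0.529472 - (-0.896418)) = 0.837790; f(s_2) = 0.061708
s_3 = 0.837790 - (0.061708)·(0.837790 - 0.488000)/(0.061708 - (0.529472)) = 0.883936; f(s_3) = -0.006740
s_4 = 0.883936 - (-0.006740)·(0.883936 - 0.837790)/(-0.006740 - (0.061708)) = 0.879392; f(s_4) = 0.000061

0.87939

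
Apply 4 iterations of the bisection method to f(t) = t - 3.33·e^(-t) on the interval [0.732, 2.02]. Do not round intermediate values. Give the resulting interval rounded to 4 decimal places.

f(0.732000) = -0.869551, f(2.020000) = 1.578257 (opposite signs)
step 1: m = 1.376000, f(m) = 0.534886 > 0 → root in [0.732000, 1.376000]
step 2: m = 1.054000, f(m) = -0.106641 < 0 → root in [1.054000, 1.376000]
step 3: m = 1.215000, f(m) = 0.226956 > 0 → root in [1.054000, 1.215000]
step 4: m = 1.134500, f(m) = 0.063629 > 0 → root in [1.054000, 1.134500]

[1.0540, 1.1345]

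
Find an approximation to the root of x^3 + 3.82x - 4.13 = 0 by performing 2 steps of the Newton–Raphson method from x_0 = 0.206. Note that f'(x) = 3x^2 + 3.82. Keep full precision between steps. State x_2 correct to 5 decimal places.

x_0 = 0.206000: f = -3.334338, f' = 3.947308 → x_1 = 0.206000 - (-3.334338)/(3.947308) = 1.050712
x_1 = 1.050712: f = 1.043701, f' = 7.131987 → x_2 = 1.050712 - (1.043701)/(7.131987) = 0.904371

0.90437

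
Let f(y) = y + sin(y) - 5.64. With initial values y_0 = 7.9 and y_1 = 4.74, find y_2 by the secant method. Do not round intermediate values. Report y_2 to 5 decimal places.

5.90366

Secant update: y_(k+1) = y_k − f(y_k)·(y_k − y_(k-1))/(f(y_k) − f(y_(k-1))).
f(y_0) = 3.258941, f(y_1) = -1.899619
y_2 = 4.740000 - (-1.899619)·(4.740000 - 7.900000)/(-1.899619 - (3.258941)) = 5.903657; f(y_2) = -0.106825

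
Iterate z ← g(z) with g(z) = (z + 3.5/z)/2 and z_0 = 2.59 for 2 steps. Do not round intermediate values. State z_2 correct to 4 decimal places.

1.8734

z_1 = g(2.590000) = 1.970676
z_2 = g(1.970676) = 1.873358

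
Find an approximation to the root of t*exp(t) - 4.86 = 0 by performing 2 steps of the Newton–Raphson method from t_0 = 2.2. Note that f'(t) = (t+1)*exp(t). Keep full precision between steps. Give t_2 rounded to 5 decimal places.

t_0 = 2.200000: f = 14.995030, f' = 28.880043 → t_1 = 2.200000 - (14.995030)/(28.880043) = 1.680782
t_1 = 1.680782: f = 4.165389, f' = 14.395144 → t_2 = 1.680782 - (4.165389)/(14.395144) = 1.391422

1.39142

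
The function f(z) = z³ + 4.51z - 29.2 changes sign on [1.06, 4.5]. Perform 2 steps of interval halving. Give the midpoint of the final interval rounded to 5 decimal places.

2.35000

f(1.060000) = -23.228384, f(4.500000) = 82.220000 (opposite signs)
step 1: m = 2.780000, f(m) = 4.822752 > 0 → root in [1.060000, 2.780000]
step 2: m = 1.920000, f(m) = -13.462912 < 0 → root in [1.920000, 2.780000]
Midpoint of [1.920000, 2.780000] = 2.350000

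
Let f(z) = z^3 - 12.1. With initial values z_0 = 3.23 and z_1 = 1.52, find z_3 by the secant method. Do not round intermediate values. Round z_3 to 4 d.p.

2.4350

f(z_0) = 21.598267, f(z_1) = -8.588192
z_2 = 1.520000 - (-8.588192)·(1.520000 - 3.230000)/(-8.588192 - (21.598267)) = 2.006503; f(z_2) = -4.021708
z_3 = 2.006503 - (-4.021708)·(2.006503 - 1.520000)/(-4.021708 - (-8.588192)) = 2.434967; f(z_3) = 2.337077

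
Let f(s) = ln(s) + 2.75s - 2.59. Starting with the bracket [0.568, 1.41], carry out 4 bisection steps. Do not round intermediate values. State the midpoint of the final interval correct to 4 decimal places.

0.9627

f(0.568000) = -1.593634, f(1.410000) = 1.631090 (opposite signs)
step 1: m = 0.989000, f(m) = 0.118689 > 0 → root in [0.568000, 0.989000]
step 2: m = 0.778500, f(m) = -0.699511 < 0 → root in [0.778500, 0.989000]
step 3: m = 0.883750, f(m) = -0.283269 < 0 → root in [0.883750, 0.989000]
step 4: m = 0.936375, f(m) = -0.080708 < 0 → root in [0.936375, 0.989000]
Midpoint of [0.936375, 0.989000] = 0.962687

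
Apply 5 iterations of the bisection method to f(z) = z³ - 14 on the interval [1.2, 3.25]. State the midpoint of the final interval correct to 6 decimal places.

2.385156

f(1.200000) = -12.272000, f(3.250000) = 20.328125 (opposite signs)
step 1: m = 2.225000, f(m) = -2.984859 < 0 → root in [2.225000, 3.250000]
step 2: m = 2.737500, f(m) = 6.514568 > 0 → root in [2.225000, 2.737500]
step 3: m = 2.481250, f(m) = 1.276068 > 0 → root in [2.225000, 2.481250]
step 4: m = 2.353125, f(m) = -0.970283 < 0 → root in [2.353125, 2.481250]
step 5: m = 2.417188, f(m) = 0.123132 > 0 → root in [2.353125, 2.417188]
Midpoint of [2.353125, 2.417188] = 2.385156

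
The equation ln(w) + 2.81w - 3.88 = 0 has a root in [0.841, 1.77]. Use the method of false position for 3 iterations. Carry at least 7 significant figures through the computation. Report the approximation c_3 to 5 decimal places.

f(0.841000) = -1.689954, f(1.770000) = 1.664680
step 1: c = 1.309000, f(c) = 0.067552 > 0 → new bracket [0.841000, 1.309000]
step 2: c = 1.291011, f(c) = 0.003168 > 0 → new bracket [0.841000, 1.291011]
step 3: c = 1.290169, f(c) = 0.000150 > 0 → new bracket [0.841000, 1.290169]

1.29017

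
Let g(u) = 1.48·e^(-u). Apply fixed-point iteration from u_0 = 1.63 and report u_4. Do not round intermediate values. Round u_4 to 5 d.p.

u_1 = g(1.630000) = 0.289976
u_2 = g(0.289976) = 1.107457
u_3 = g(1.107457) = 0.488989
u_4 = g(0.488989) = 0.907604

0.90760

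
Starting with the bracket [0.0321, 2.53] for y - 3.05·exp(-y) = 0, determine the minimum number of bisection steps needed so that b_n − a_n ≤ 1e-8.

Initial width b − a = 2.53 − 0.0321 = 2.497900.
After n steps the width is (b−a)/2^n; need (b−a)/2^n ≤ 1e-8.
So n ≥ log₂(2.497900/1e-8) = log₂(249790000.0000) ≈ 27.8961.
Hence n = 28.

28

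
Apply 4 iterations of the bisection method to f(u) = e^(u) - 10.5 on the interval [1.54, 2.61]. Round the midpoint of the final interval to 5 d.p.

2.37594

f(1.540000) = -5.835410, f(2.610000) = 3.099051 (opposite signs)
step 1: m = 2.075000, f(m) = -2.535454 < 0 → root in [2.075000, 2.610000]
step 2: m = 2.342500, f(m) = -0.092778 < 0 → root in [2.342500, 2.610000]
step 3: m = 2.476250, f(m) = 1.396569 > 0 → root in [2.342500, 2.476250]
step 4: m = 2.409375, f(m) = 0.627005 > 0 → root in [2.342500, 2.409375]
Midpoint of [2.342500, 2.409375] = 2.375938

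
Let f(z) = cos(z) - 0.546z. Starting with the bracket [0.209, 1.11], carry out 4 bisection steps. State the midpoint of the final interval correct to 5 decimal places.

0.96922

f(0.209000) = 0.864125, f(1.110000) = -0.161398 (opposite signs)
step 1: m = 0.659500, f(m) = 0.430212 > 0 → root in [0.659500, 1.110000]
step 2: m = 0.884750, f(m) = 0.150409 > 0 → root in [0.884750, 1.110000]
step 3: m = 0.997375, f(m) = -0.002057 < 0 → root in [0.884750, 0.997375]
step 4: m = 0.941063, f(m) = 0.075110 > 0 → root in [0.941063, 0.997375]
Midpoint of [0.941063, 0.997375] = 0.969219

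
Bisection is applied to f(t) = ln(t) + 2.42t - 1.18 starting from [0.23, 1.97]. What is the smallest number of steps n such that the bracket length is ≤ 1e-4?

Initial width b − a = 1.97 − 0.23 = 1.740000.
After n steps the width is (b−a)/2^n; need (b−a)/2^n ≤ 1e-4.
So n ≥ log₂(1.740000/1e-4) = log₂(17400.0000) ≈ 14.0868.
Hence n = 15.

15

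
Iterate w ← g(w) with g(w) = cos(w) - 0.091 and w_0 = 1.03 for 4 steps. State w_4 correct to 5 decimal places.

w_1 = g(1.030000) = 0.423819
w_2 = g(0.423819) = 0.820525
w_3 = g(0.820525) = 0.590837
w_4 = g(0.590837) = 0.739475

0.73947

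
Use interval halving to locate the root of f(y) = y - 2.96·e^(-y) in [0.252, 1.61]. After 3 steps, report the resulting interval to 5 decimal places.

[0.93100, 1.10075]

f(0.252000) = -2.048644, f(1.610000) = 1.018333 (opposite signs)
step 1: m = 0.931000, f(m) = -0.235712 < 0 → root in [0.931000, 1.610000]
step 2: m = 1.270500, f(m) = 0.439654 > 0 → root in [0.931000, 1.270500]
step 3: m = 1.100750, f(m) = 0.116190 > 0 → root in [0.931000, 1.100750]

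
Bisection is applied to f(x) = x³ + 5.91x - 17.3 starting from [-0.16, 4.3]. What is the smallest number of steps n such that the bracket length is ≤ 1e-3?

Initial width b − a = 4.3 − -0.16 = 4.460000.
After n steps the width is (b−a)/2^n; need (b−a)/2^n ≤ 1e-3.
So n ≥ log₂(4.460000/1e-3) = log₂(4460.0000) ≈ 12.1228.
Hence n = 13.

13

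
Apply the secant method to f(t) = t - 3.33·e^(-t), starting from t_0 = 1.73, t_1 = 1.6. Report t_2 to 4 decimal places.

1.0310

Secant update: t_(k+1) = t_k − f(t_k)·(t_k − t_(k-1))/(f(t_k) − f(t_(k-1))).
f(t_0) = 1.139643, f(t_1) = 0.927685
t_2 = 1.600000 - (0.927685)·(1.600000 - 1.730000)/(0.927685 - (1.139643)) = 1.031025; f(t_2) = -0.156590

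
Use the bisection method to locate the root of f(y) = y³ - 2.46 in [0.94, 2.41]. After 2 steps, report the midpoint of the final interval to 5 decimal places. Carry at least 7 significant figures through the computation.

f(0.940000) = -1.629416, f(2.410000) = 11.537521 (opposite signs)
step 1: m = 1.675000, f(m) = 2.239422 > 0 → root in [0.940000, 1.675000]
step 2: m = 1.307500, f(m) = -0.224755 < 0 → root in [1.307500, 1.675000]
Midpoint of [1.307500, 1.675000] = 1.491250

1.49125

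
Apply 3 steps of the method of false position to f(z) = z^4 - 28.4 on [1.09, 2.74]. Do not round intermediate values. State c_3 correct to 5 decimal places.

f(1.090000) = -26.988418, f(2.740000) = 27.964058
step 1: c = 1.900353, f(c) = -15.358219 < 0 → new bracket [1.900353, 2.740000]
step 2: c = 2.198017, f(c) = -5.058752 < 0 → new bracket [2.198017, 2.740000]
step 3: c = 2.281043, f(c) = -1.327153 < 0 → new bracket [2.281043, 2.740000]

2.28104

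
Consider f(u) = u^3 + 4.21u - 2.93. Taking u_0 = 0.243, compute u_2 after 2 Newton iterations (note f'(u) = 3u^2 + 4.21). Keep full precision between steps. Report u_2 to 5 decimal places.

0.63566

u_0 = 0.243000: f = -1.892621, f' = 4.387147 → u_1 = 0.243000 - (-1.892621)/(4.387147) = 0.674401
u_1 = 0.674401: f = 0.215959, f' = 5.574452 → u_2 = 0.674401 - (0.215959)/(5.574452) = 0.635660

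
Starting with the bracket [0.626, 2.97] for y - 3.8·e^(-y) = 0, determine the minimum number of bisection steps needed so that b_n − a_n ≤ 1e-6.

22

Initial width b − a = 2.97 − 0.626 = 2.344000.
After n steps the width is (b−a)/2^n; need (b−a)/2^n ≤ 1e-6.
So n ≥ log₂(2.344000/1e-6) = log₂(2344000.0000) ≈ 21.1605.
Hence n = 22.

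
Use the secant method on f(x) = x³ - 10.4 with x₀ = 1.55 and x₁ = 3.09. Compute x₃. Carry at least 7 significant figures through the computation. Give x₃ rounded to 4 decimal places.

2.1036

f(x_0) = -6.676125, f(x_1) = 19.103629
x_2 = 3.090000 - (19.103629)·(3.090000 - 1.550000)/(19.103629 - (-6.676125)) = 1.948810; f(x_2) = -2.998688
x_3 = 1.948810 - (-2.998688)·(1.948810 - 3.090000)/(-2.998688 - (19.103629)) = 2.103639; f(x_3) = -1.090773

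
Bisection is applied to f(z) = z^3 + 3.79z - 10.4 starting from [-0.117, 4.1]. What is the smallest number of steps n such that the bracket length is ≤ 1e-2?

Initial width b − a = 4.1 − -0.117 = 4.217000.
After n steps the width is (b−a)/2^n; need (b−a)/2^n ≤ 1e-2.
So n ≥ log₂(4.217000/1e-2) = log₂(421.7000) ≈ 8.7201.
Hence n = 9.

9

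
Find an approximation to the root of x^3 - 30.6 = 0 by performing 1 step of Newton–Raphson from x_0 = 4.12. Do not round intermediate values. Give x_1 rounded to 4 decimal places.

3.3476

f'(x) = 3x^2
x_0 = 4.120000: f = 39.334528, f' = 50.923200 → x_1 = 4.120000 - (39.334528)/(50.923200) = 3.347572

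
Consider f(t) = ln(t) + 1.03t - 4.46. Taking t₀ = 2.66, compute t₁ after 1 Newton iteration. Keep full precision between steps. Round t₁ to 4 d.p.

3.1877

Newton update: t ← t − f(t)/f'(t).
f'(t) = 1/t + 1.03
t_0 = 2.660000: f = -0.741874, f' = 1.405940 → t_1 = 2.660000 - (-0.741874)/(1.405940) = 3.187671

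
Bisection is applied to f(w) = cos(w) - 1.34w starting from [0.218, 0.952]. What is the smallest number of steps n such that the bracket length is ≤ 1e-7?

23

Initial width b − a = 0.952 − 0.218 = 0.734000.
After n steps the width is (b−a)/2^n; need (b−a)/2^n ≤ 1e-7.
So n ≥ log₂(0.734000/1e-7) = log₂(7340000.0000) ≈ 22.8073.
Hence n = 23.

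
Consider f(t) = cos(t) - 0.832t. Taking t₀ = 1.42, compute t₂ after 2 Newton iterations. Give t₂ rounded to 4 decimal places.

0.8202

f'(t) = -sin(t) - 0.832
t_0 = 1.420000: f = -1.031215, f' = -1.820652 → t_1 = 1.420000 - (-1.031215)/(-1.820652) = 0.853601
t_1 = 0.853601: f = -0.052923, f' = -1.585652 → t_2 = 0.853601 - (-0.052923)/(-1.585652) = 0.820225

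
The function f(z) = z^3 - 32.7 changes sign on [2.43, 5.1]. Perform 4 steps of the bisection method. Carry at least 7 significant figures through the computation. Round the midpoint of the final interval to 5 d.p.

3.18094

f(2.430000) = -18.351093, f(5.100000) = 99.951000 (opposite signs)
step 1: m = 3.765000, f(m) = 20.669722 > 0 → root in [2.430000, 3.765000]
step 2: m = 3.097500, f(m) = -2.981017 < 0 → root in [3.097500, 3.765000]
step 3: m = 3.431250, f(m) = 7.697741 > 0 → root in [3.097500, 3.431250]
step 4: m = 3.264375, f(m) = 2.085651 > 0 → root in [3.097500, 3.264375]
Midpoint of [3.097500, 3.264375] = 3.180938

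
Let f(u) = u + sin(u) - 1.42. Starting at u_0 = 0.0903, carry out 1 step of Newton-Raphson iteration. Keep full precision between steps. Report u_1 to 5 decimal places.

0.71133

Newton update: u ← u − f(u)/f'(u).
f'(u) = 1 + cos(u)
u_0 = 0.090300: f = -1.239523, f' = 1.995926 → u_1 = 0.090300 - (-1.239523)/(1.995926) = 0.711326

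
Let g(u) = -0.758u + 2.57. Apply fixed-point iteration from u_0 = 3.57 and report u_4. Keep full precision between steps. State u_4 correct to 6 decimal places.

2.157826

u_1 = g(3.570000) = -0.136060
u_2 = g(-0.136060) = 2.673133
u_3 = g(2.673133) = 0.543765
u_4 = g(0.543765) = 2.157826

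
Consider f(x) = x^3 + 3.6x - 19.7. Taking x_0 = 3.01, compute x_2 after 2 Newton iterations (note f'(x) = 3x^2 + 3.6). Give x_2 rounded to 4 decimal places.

Newton update: x ← x − f(x)/f'(x).
x_0 = 3.010000: f = 18.406901, f' = 30.780300 → x_1 = 3.010000 - (18.406901)/(30.780300) = 2.411991
x_1 = 2.411991: f = 3.015406, f' = 21.053100 → x_2 = 2.411991 - (3.015406)/(21.053100) = 2.268762

2.2688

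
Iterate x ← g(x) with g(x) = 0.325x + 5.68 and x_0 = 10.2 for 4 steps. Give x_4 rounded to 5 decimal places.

8.43473

x_1 = g(10.200000) = 8.995000
x_2 = g(8.995000) = 8.603375
x_3 = g(8.603375) = 8.476097
x_4 = g(8.476097) = 8.434731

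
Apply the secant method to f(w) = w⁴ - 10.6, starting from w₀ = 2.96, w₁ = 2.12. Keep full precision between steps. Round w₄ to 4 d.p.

f(w_0) = 66.165635, f(w_1) = 9.599631
w_2 = 2.120000 - (9.599631)·(2.120000 - 2.960000)/(9.599631 - (66.165635)) = 1.977446; f(w_2) = 4.690400
w_3 = 1.977446 - (4.690400)·(1.977446 - 2.120000)/(4.690400 - (9.599631)) = 1.841247; f(w_3) = 0.893395
w_4 = 1.841247 - (0.893395)·(1.841247 - 1.977446)/(0.893395 - (4.690400)) = 1.809201; f(w_4) = 0.113890

1.8092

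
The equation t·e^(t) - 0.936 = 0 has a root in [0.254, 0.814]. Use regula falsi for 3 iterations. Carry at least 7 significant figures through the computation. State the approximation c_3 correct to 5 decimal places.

0.54086

f(0.254000) = -0.608550, f(0.814000) = 0.901131
step 1: c = 0.479735, f(c) = -0.160918 < 0 → new bracket [0.479735, 0.814000]
step 2: c = 0.530382, f(c) = -0.034573 < 0 → new bracket [0.530382, 0.814000]
step 3: c = 0.540861, f(c) = -0.007079 < 0 → new bracket [0.540861, 0.814000]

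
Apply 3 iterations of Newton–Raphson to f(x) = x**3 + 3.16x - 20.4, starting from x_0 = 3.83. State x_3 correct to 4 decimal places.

f'(x) = 3x**2 + 3.16
x_0 = 3.830000: f = 47.884687, f' = 47.166700 → x_1 = 3.830000 - (47.884687)/(47.166700) = 2.814778
x_1 = 2.814778: f = 10.796106, f' = 26.928920 → x_2 = 2.814778 - (10.796106)/(26.928920) = 2.413866
x_2 = 2.413866: f = 1.292818, f' = 20.640254 → x_3 = 2.413866 - (1.292818)/(20.640254) = 2.351231

2.3512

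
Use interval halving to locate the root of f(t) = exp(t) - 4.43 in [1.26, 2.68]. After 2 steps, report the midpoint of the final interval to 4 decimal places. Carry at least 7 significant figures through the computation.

1.4375

f(1.260000) = -0.904579, f(2.680000) = 10.155093 (opposite signs)
step 1: m = 1.970000, f(m) = 2.740676 > 0 → root in [1.260000, 1.970000]
step 2: m = 1.615000, f(m) = 0.597888 > 0 → root in [1.260000, 1.615000]
Midpoint of [1.260000, 1.615000] = 1.437500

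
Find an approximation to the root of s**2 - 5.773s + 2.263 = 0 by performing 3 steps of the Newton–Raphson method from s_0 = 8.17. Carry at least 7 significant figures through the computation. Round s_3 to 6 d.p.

5.351529

f'(s) = 2s - 5.773
s_0 = 8.170000: f = 21.846490, f' = 10.567000 → s_1 = 8.170000 - (21.846490)/(10.567000) = 6.102574
s_1 = 6.102574: f = 4.274250, f' = 6.432148 → s_2 = 6.102574 - (4.274250)/(6.432148) = 5.438060
s_2 = 5.438060: f = 0.441578, f' = 5.103121 → s_3 = 5.438060 - (0.441578)/(5.103121) = 5.351529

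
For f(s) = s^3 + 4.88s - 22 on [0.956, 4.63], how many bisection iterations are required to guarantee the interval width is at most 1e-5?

19

Initial width b − a = 4.63 − 0.956 = 3.674000.
After n steps the width is (b−a)/2^n; need (b−a)/2^n ≤ 1e-5.
So n ≥ log₂(3.674000/1e-5) = log₂(367400.0000) ≈ 18.4870.
Hence n = 19.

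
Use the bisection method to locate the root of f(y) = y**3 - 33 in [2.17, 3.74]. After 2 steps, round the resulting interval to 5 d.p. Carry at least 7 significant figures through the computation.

f(2.170000) = -22.781687, f(3.740000) = 19.313624 (opposite signs)
step 1: m = 2.955000, f(m) = -7.196866 < 0 → root in [2.955000, 3.740000]
step 2: m = 3.347500, f(m) = 4.511269 > 0 → root in [2.955000, 3.347500]

[2.95500, 3.34750]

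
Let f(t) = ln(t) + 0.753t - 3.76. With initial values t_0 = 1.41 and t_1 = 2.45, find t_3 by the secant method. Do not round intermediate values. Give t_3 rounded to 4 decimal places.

f(t_0) = -2.354680, f(t_1) = -1.019062
t_2 = 2.450000 - (-1.019062)·(2.450000 - 1.410000)/(-1.019062 - (-2.354680)) = 3.243508; f(t_2) = -0.140983
t_3 = 3.243508 - (-0.140983)·(3.243508 - 2.450000)/(-0.140983 - (-1.019062)) = 3.370912; f(t_3) = -0.006519

3.3709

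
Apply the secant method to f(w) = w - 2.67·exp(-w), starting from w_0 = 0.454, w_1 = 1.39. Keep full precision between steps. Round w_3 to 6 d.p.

f(w_0) = -1.241671, f(w_1) = 0.724969
w_2 = 1.390000 - (0.724969)·(1.390000 - 0.454000)/(0.724969 - (-1.241671)) = 1.044959; f(w_2) = 0.105904
w_3 = 1.044959 - (0.105904)·(1.044959 - 1.390000)/(0.105904 - (0.724969)) = 0.985933; f(w_3) = -0.010220

0.985933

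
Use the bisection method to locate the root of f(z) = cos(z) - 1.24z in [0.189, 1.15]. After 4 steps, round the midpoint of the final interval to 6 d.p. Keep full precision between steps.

0.639469

f(0.189000) = 0.747833, f(1.150000) = -1.017513 (opposite signs)
step 1: m = 0.669500, f(m) = -0.046048 < 0 → root in [0.189000, 0.669500]
step 2: m = 0.429250, f(m) = 0.377008 > 0 → root in [0.429250, 0.669500]
step 3: m = 0.549375, f(m) = 0.171626 > 0 → root in [0.549375, 0.669500]
step 4: m = 0.609437, f(m) = 0.064268 > 0 → root in [0.609437, 0.669500]
Midpoint of [0.609437, 0.669500] = 0.639469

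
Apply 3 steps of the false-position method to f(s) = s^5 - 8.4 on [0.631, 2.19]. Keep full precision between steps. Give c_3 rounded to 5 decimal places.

1.24698

False-position update: c = (a·f(b) − b·f(a))/(f(b) − f(a)); replace the endpoint whose sign matches f(c).
f(0.631000) = -8.299966, f(2.190000) = 41.975640
step 1: c = 0.888374, f(c) = -7.846676 < 0 → new bracket [0.888374, 2.190000]
step 2: c = 1.093371, f(c) = -6.837433 < 0 → new bracket [1.093371, 2.190000]
step 3: c = 1.246980, f(c) = -5.384925 < 0 → new bracket [1.246980, 2.190000]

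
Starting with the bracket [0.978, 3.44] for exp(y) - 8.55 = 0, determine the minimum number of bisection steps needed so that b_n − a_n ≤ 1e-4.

Initial width b − a = 3.44 − 0.978 = 2.462000.
After n steps the width is (b−a)/2^n; need (b−a)/2^n ≤ 1e-4.
So n ≥ log₂(2.462000/1e-4) = log₂(24620.0000) ≈ 14.5875.
Hence n = 15.

15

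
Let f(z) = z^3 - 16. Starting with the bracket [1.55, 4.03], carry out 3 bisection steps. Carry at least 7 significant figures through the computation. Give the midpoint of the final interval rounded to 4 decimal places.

2.6350

f(1.550000) = -12.276125, f(4.030000) = 49.450827 (opposite signs)
step 1: m = 2.790000, f(m) = 5.717639 > 0 → root in [1.550000, 2.790000]
step 2: m = 2.170000, f(m) = -5.781687 < 0 → root in [2.170000, 2.790000]
step 3: m = 2.480000, f(m) = -0.747008 < 0 → root in [2.480000, 2.790000]
Midpoint of [2.480000, 2.790000] = 2.635000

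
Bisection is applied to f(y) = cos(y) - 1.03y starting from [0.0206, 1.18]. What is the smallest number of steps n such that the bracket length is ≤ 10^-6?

21

Initial width b − a = 1.18 − 0.0206 = 1.159400.
After n steps the width is (b−a)/2^n; need (b−a)/2^n ≤ 10^-6.
So n ≥ log₂(1.159400/10^-6) = log₂(1159400.0000) ≈ 20.1449.
Hence n = 21.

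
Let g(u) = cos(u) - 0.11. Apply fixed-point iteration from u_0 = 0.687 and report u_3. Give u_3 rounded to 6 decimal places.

u_1 = g(0.687000) = 0.663152
u_2 = g(0.663152) = 0.678056
u_3 = g(0.678056) = 0.668794

0.668794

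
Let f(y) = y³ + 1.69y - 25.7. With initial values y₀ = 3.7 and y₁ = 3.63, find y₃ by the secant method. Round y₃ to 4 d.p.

2.8069

f(y_0) = 31.206000, f(y_1) = 28.266847
y_2 = 3.630000 - (28.266847)·(3.630000 - 3.700000)/(28.266847 - (31.206000)) = 2.956786; f(y_2) = 5.146913
y_3 = 2.956786 - (5.146913)·(2.956786 - 3.630000)/(5.146913 - (28.266847)) = 2.806916; f(y_3) = 1.158762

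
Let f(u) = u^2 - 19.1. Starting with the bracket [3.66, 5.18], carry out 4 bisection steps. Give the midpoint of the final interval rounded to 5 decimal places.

4.37250

f(3.660000) = -5.704400, f(5.180000) = 7.732400 (opposite signs)
step 1: m = 4.420000, f(m) = 0.436400 > 0 → root in [3.660000, 4.420000]
step 2: m = 4.040000, f(m) = -2.778400 < 0 → root in [4.040000, 4.420000]
step 3: m = 4.230000, f(m) = -1.207100 < 0 → root in [4.230000, 4.420000]
step 4: m = 4.325000, f(m) = -0.394375 < 0 → root in [4.325000, 4.420000]
Midpoint of [4.325000, 4.420000] = 4.372500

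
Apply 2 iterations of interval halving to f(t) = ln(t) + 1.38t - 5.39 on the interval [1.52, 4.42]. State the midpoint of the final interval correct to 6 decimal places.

3.332500

f(1.520000) = -2.873690, f(4.420000) = 2.195740 (opposite signs)
step 1: m = 2.970000, f(m) = -0.202838 < 0 → root in [2.970000, 4.420000]
step 2: m = 3.695000, f(m) = 1.016081 > 0 → root in [2.970000, 3.695000]
Midpoint of [2.970000, 3.695000] = 3.332500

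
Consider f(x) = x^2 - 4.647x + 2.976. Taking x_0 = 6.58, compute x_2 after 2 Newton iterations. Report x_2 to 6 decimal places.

f'(x) = 2x - 4.647
x_0 = 6.580000: f = 15.695140, f' = 8.513000 → x_1 = 6.580000 - (15.695140)/(8.513000) = 4.736333
x_1 = 4.736333: f = 3.399109, f' = 4.825665 → x_2 = 4.736333 - (3.399109)/(4.825665) = 4.031951

4.031951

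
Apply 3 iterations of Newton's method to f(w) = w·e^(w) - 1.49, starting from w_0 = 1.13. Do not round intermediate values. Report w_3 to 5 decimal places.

f'(w) = (w + 1)·e^(w)
w_0 = 1.130000: f = 2.008092, f' = 6.593748 → w_1 = 1.130000 - (2.008092)/(6.593748) = 0.825455
w_1 = 0.825455: f = 0.394448, f' = 4.167368 → w_2 = 0.825455 - (0.394448)/(4.167368) = 0.730804
w_2 = 0.730804: f = 0.027696, f' = 3.594444 → w_3 = 0.730804 - (0.027696)/(3.594444) = 0.723099

0.72310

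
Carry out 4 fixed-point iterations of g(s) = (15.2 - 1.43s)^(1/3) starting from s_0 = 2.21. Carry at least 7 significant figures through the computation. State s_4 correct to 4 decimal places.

2.2851

s_1 = g(2.210000) = 2.291950
s_2 = g(2.291950) = 2.284490
s_3 = g(2.284490) = 2.285171
s_4 = g(2.285171) = 2.285109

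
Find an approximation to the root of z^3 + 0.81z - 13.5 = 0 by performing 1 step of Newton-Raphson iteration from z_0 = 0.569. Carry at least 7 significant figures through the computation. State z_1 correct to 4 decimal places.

7.7856

Newton update: z ← z − f(z)/f'(z).
f'(z) = 3z^2 + 0.81
z_0 = 0.569000: f = -12.854890, f' = 1.781283 → z_1 = 0.569000 - (-12.854890)/(1.781283) = 7.785647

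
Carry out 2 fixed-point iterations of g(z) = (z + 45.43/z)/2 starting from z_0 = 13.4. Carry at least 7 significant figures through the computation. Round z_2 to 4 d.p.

6.9033

z_1 = g(13.400000) = 8.395149
z_2 = g(8.395149) = 6.903304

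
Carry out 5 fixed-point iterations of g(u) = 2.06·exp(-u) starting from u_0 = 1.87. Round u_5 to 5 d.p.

0.56104

u_1 = g(1.870000) = 0.317495
u_2 = g(0.317495) = 1.499619
u_3 = g(1.499619) = 0.459823
u_4 = g(0.459823) = 1.300674
u_5 = g(1.300674) = 0.561037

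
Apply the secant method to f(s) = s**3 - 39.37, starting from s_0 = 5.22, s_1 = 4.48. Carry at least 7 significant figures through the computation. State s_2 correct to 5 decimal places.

3.76512

f(s_0) = 102.866648, f(s_1) = 50.545392
s_2 = 4.480000 - (50.545392)·(4.480000 - 5.220000)/(50.545392 - (102.866648)) = 3.765117; f(s_2) = 14.004687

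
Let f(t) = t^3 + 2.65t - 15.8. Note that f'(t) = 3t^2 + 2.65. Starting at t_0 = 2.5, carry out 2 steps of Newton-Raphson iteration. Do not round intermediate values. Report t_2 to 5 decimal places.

2.16047

t_0 = 2.500000: f = 6.450000, f' = 21.400000 → t_1 = 2.500000 - (6.450000)/(21.400000) = 2.198598
t_1 = 2.198598: f = 0.653943, f' = 17.151501 → t_2 = 2.198598 - (0.653943)/(17.151501) = 2.160471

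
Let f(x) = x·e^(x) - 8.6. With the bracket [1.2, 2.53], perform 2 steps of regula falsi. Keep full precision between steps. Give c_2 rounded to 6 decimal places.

1.537383

f(1.200000) = -4.615860, f(2.530000) = 23.160371
step 1: c = 1.421020, f(c) = -2.715073 < 0 → new bracket [1.421020, 2.530000]
step 2: c = 1.537383, f(c) = -1.447476 < 0 → new bracket [1.537383, 2.530000]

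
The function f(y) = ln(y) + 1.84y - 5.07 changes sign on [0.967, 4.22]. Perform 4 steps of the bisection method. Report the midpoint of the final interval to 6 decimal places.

f(0.967000) = -3.324277, f(4.220000) = 4.134635 (opposite signs)
step 1: m = 2.593500, f(m) = 0.655048 > 0 → root in [0.967000, 2.593500]
step 2: m = 1.780250, f(m) = -1.217586 < 0 → root in [1.780250, 2.593500]
step 3: m = 2.186875, f(m) = -0.263676 < 0 → root in [2.186875, 2.593500]
step 4: m = 2.390187, f(m) = 0.199317 > 0 → root in [2.186875, 2.390187]
Midpoint of [2.186875, 2.390187] = 2.288531

2.288531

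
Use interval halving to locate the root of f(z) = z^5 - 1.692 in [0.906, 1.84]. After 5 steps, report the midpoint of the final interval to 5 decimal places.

f(0.906000) = -1.081563, f(1.840000) = 19.398609 (opposite signs)
step 1: m = 1.373000, f(m) = 3.187246 > 0 → root in [0.906000, 1.373000]
step 2: m = 1.139500, f(m) = 0.229196 > 0 → root in [0.906000, 1.139500]
step 3: m = 1.022750, f(m) = -0.572955 < 0 → root in [1.022750, 1.139500]
step 4: m = 1.081125, f(m) = -0.215003 < 0 → root in [1.081125, 1.139500]
step 5: m = 1.110313, f(m) = -0.004569 < 0 → root in [1.110313, 1.139500]
Midpoint of [1.110313, 1.139500] = 1.124906

1.12491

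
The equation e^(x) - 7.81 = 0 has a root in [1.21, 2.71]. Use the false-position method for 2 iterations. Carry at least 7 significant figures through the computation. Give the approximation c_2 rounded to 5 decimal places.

1.97295

False-position update: c = (a·f(b) − b·f(a))/(f(b) − f(a)); replace the endpoint whose sign matches f(c).
f(1.210000) = -4.456515, f(2.710000) = 7.219276
step 1: c = 1.782533, f(c) = -1.865106 < 0 → new bracket [1.782533, 2.710000]
step 2: c = 1.972950, f(c) = -0.618137 < 0 → new bracket [1.972950, 2.710000]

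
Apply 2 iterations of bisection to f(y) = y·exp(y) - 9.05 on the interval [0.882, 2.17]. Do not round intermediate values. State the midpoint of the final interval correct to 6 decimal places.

1.687000

f(0.882000) = -6.919329, f(2.170000) = 9.955476 (opposite signs)
step 1: m = 1.526000, f(m) = -2.030795 < 0 → root in [1.526000, 2.170000]
step 2: m = 1.848000, f(m) = 2.679464 > 0 → root in [1.526000, 1.848000]
Midpoint of [1.526000, 1.848000] = 1.687000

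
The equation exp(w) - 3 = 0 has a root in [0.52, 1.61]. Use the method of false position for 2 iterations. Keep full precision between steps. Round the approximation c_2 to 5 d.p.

False-position update: c = (a·f(b) − b·f(a))/(f(b) − f(a)); replace the endpoint whose sign matches f(c).
f(0.520000) = -1.317972, f(1.610000) = 2.002811
step 1: c = 0.952606, f(c) = -0.407544 < 0 → new bracket [0.952606, 1.610000]
step 2: c = 1.063758, f(c) = -0.102761 < 0 → new bracket [1.063758, 1.610000]

1.06376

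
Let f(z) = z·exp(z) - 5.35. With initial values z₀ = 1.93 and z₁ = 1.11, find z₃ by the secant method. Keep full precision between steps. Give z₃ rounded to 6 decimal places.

f(z_0) = 7.946755, f(z_1) = -1.981862
z_2 = 1.110000 - (-1.981862)·(1.110000 - 1.930000)/(-1.981862 - (7.946755)) = 1.273681; f(z_2) = -0.797883
z_3 = 1.273681 - (-0.797883)·(1.273681 - 1.110000)/(-0.797883 - (-1.981862)) = 1.383986; f(z_3) = 0.173178

1.383986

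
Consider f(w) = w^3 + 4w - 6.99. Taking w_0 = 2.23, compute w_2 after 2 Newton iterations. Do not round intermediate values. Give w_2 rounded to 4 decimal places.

Newton update: w ← w − f(w)/f'(w).
f'(w) = 3w^2 + 4
w_0 = 2.230000: f = 13.019567, f' = 18.918700 → w_1 = 2.230000 - (13.019567)/(18.918700) = 1.541815
w_1 = 1.541815: f = 2.842452, f' = 11.131580 → w_2 = 1.541815 - (2.842452)/(11.131580) = 1.286465

1.2865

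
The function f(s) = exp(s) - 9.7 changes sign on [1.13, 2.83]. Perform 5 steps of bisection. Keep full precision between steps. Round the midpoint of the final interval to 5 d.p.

2.27219

f(1.130000) = -6.604343, f(2.830000) = 7.245461 (opposite signs)
step 1: m = 1.980000, f(m) = -2.457257 < 0 → root in [1.980000, 2.830000]
step 2: m = 2.405000, f(m) = 1.378430 > 0 → root in [1.980000, 2.405000]
step 3: m = 2.192500, f(m) = -0.742421 < 0 → root in [2.192500, 2.405000]
step 4: m = 2.298750, f(m) = 0.261723 > 0 → root in [2.192500, 2.298750]
step 5: m = 2.245625, f(m) = -0.253682 < 0 → root in [2.245625, 2.298750]
Midpoint of [2.245625, 2.298750] = 2.272188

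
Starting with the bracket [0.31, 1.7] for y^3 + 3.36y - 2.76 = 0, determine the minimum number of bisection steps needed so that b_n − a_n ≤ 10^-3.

Initial width b − a = 1.7 − 0.31 = 1.390000.
After n steps the width is (b−a)/2^n; need (b−a)/2^n ≤ 10^-3.
So n ≥ log₂(1.390000/10^-3) = log₂(1390.0000) ≈ 10.4409.
Hence n = 11.

11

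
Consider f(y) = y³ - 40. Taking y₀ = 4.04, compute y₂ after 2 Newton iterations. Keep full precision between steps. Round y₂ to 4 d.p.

3.4223

f'(y) = 3y²
y_0 = 4.040000: f = 25.939264, f' = 48.964800 → y_1 = 4.040000 - (25.939264)/(48.964800) = 3.510247
y_1 = 3.510247: f = 3.252670, f' = 36.965496 → y_2 = 3.510247 - (3.252670)/(36.965496) = 3.422255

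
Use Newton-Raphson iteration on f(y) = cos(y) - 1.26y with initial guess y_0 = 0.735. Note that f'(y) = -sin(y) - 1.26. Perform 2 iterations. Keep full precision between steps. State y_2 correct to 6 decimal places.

0.637682

y_0 = 0.735000: f = -0.184269, f' = -1.930587 → y_1 = 0.735000 - (-0.184269)/(-1.930587) = 0.639553
y_1 = 0.639553: f = -0.003474, f' = -1.856837 → y_2 = 0.639553 - (-0.003474)/(-1.856837) = 0.637682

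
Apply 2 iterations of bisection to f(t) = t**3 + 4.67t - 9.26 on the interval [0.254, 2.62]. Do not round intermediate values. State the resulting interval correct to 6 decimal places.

[0.845500, 1.437000]

f(0.254000) = -8.057433, f(2.620000) = 20.960128 (opposite signs)
step 1: m = 1.437000, f(m) = 0.418150 > 0 → root in [0.254000, 1.437000]
step 2: m = 0.845500, f(m) = -4.707092 < 0 → root in [0.845500, 1.437000]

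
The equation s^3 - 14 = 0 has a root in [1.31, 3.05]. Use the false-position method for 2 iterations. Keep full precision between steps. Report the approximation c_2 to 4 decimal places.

2.3337

f(1.310000) = -11.751909, f(3.050000) = 14.372625
step 1: c = 2.092725, f(c) = -4.834917 < 0 → new bracket [2.092725, 3.050000]
step 2: c = 2.333690, f(c) = -1.290472 < 0 → new bracket [2.333690, 3.050000]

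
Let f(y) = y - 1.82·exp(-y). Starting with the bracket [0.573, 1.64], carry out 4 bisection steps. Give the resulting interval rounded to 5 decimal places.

[0.77306, 0.83975]

f(0.573000) = -0.453173, f(1.640000) = 1.286956 (opposite signs)
step 1: m = 1.106500, f(m) = 0.504600 > 0 → root in [0.573000, 1.106500]
step 2: m = 0.839750, f(m) = 0.053840 > 0 → root in [0.573000, 0.839750]
step 3: m = 0.706375, f(m) = -0.191667 < 0 → root in [0.706375, 0.839750]
step 4: m = 0.773062, f(m) = -0.067045 < 0 → root in [0.773062, 0.839750]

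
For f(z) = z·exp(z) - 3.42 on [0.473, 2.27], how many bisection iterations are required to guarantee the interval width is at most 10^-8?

28

Initial width b − a = 2.27 − 0.473 = 1.797000.
After n steps the width is (b−a)/2^n; need (b−a)/2^n ≤ 10^-8.
So n ≥ log₂(1.797000/10^-8) = log₂(179700000.0000) ≈ 27.4210.
Hence n = 28.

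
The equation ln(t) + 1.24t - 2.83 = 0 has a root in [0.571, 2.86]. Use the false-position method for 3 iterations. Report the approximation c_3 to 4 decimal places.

f(0.571000) = -2.682326, f(2.860000) = 1.767222
step 1: c = 1.950881, f(c) = 0.257373 > 0 → new bracket [0.571000, 1.950881]
step 2: c = 1.830071, f(c) = 0.043643 > 0 → new bracket [0.571000, 1.830071]
step 3: c = 1.809913, f(c) = 0.007571 > 0 → new bracket [0.571000, 1.809913]

1.8099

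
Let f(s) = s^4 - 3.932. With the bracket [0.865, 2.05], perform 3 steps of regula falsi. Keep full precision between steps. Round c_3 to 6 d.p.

1.325141

False-position update: c = (a·f(b) − b·f(a))/(f(b) − f(a)); replace the endpoint whose sign matches f(c).
f(0.865000) = -3.372159, f(2.050000) = 13.729006
step 1: c = 1.098669, f(c) = -2.474974 < 0 → new bracket [1.098669, 2.050000]
step 2: c = 1.243974, f(c) = -1.537334 < 0 → new bracket [1.243974, 2.050000]
step 3: c = 1.325141, f(c) = -0.848465 < 0 → new bracket [1.325141, 2.050000]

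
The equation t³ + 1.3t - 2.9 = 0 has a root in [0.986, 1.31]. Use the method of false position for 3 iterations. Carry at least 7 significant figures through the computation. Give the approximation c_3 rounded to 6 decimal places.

False-position update: c = (a·f(b) − b·f(a))/(f(b) − f(a)); replace the endpoint whose sign matches f(c).
f(0.986000) = -0.659615, f(1.310000) = 1.051091
step 1: c = 1.110928, f(c) = -0.084729 < 0 → new bracket [1.110928, 1.310000]
step 2: c = 1.125778, f(c) = -0.009703 < 0 → new bracket [1.125778, 1.310000]
step 3: c = 1.127463, f(c) = -0.001096 < 0 → new bracket [1.127463, 1.310000]

1.127463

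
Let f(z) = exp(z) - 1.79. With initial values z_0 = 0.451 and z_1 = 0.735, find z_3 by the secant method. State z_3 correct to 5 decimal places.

f(z_0) = -0.220119, f(z_1) = 0.295482
z_2 = 0.735000 - (0.295482)·(0.735000 - 0.451000)/(0.295482 - (-0.220119)) = 0.572244; f(z_2) = -0.017760
z_3 = 0.572244 - (-0.017760)·(0.572244 - 0.735000)/(-0.017760 - (0.295482)) = 0.581472; f(z_3) = -0.001330

0.58147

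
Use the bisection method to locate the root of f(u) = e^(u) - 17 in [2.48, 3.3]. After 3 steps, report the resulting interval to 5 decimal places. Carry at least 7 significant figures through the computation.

f(2.480000) = -5.058736, f(3.300000) = 10.112639 (opposite signs)
step 1: m = 2.890000, f(m) = 0.993310 > 0 → root in [2.480000, 2.890000]
step 2: m = 2.685000, f(m) = -2.341799 < 0 → root in [2.685000, 2.890000]
step 3: m = 2.787500, f(m) = -0.759632 < 0 → root in [2.787500, 2.890000]

[2.78750, 2.89000]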